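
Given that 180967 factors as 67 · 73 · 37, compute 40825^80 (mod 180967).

65923

Mod 67: 40825 ≡ 22; by Fermat, exponent reduces to 80 mod 66 = 14; 22^14 ≡ 62 (mod 67).
Mod 73: 40825 ≡ 18; by Fermat, exponent reduces to 80 mod 72 = 8; 18^8 ≡ 4 (mod 73).
Mod 37: 40825 ≡ 14; by Fermat, exponent reduces to 80 mod 36 = 8; 14^8 ≡ 26 (mod 37).
Combine by CRT: x ≡ 62 (mod 67), x ≡ 4 (mod 73), x ≡ 26 (mod 37) ⇒ x ≡ 65923 (mod 180967).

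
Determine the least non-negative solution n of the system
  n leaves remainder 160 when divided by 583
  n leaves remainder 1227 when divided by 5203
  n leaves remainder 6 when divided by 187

3643327

gcd(583, 5203) = 11 and 11 | (1227 − 160), so the pair is consistent; merging gives n ≡ 58460 (mod 275759), where 275759 = lcm(583, 5203).
gcd(275759, 187) = 11 and 11 | (6 − 58460), so the pair is consistent; merging gives n ≡ 3643327 (mod 4687903), where 4687903 = lcm(275759, 187).
The solution is unique modulo lcm(583, 5203, 187) = 4687903.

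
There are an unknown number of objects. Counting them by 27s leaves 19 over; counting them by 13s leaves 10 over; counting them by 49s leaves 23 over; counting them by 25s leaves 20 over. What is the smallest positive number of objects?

Combine the congruences pairwise.
From N ≡ 19 (mod 27) write N = 19 + 27t. Substituting into N ≡ 10 (mod 13) gives 27t ≡ 4 (mod 13), and since 1⁻¹ ≡ 1 (mod 13), t ≡ 4. Hence N ≡ 19 + 27·4 = 127 (mod 351).
From N ≡ 127 (mod 351) write N = 127 + 351t. Substituting into N ≡ 23 (mod 49) gives 351t ≡ 43 (mod 49), and since 8⁻¹ ≡ 43 (mod 49), t ≡ 36. Hence N ≡ 127 + 351·36 = 12763 (mod 17199).
From N ≡ 12763 (mod 17199) write N = 12763 + 17199t. Substituting into N ≡ 20 (mod 25) gives 17199t ≡ 7 (mod 25), and since 24⁻¹ ≡ 24 (mod 25), t ≡ 18. Hence N ≡ 12763 + 17199·18 = 322345 (mod 429975).

322345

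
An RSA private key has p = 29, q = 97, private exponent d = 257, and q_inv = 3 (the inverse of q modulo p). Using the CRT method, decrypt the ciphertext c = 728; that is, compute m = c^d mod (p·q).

939

d_p = d mod (p−1) = 257 mod 28 = 5; d_q = d mod (q−1) = 65.
m₁ = c^(d_p) mod p: c ≡ 3 (mod 29), and 3^5 mod 29 = 11.
m₂ = c^(d_q) mod q: c ≡ 49 (mod 97), and 49^65 mod 97 = 66.
h = q_inv·(m₁ − m₂) mod p = 3·(11 − 66) mod 29 = 9.
m = m₂ + h·q = 66 + 9·97 = 939.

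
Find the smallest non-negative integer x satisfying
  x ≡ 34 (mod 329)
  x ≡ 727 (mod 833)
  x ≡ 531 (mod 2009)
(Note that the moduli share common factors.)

gcd(329, 833) = 7 and 7 | (727 − 34), so the pair is consistent; merging gives x ≡ 24051 (mod 39151), where 39151 = lcm(329, 833).
gcd(39151, 2009) = 49 and 49 | (531 − 24051), so the pair is consistent; merging gives x ≡ 689618 (mod 1605191), where 1605191 = lcm(39151, 2009).
The solution is unique modulo lcm(329, 833, 2009) = 1605191.

689618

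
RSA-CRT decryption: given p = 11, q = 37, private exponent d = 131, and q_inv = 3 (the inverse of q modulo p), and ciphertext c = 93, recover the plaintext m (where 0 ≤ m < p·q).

126

d_p = d mod (p−1) = 131 mod 10 = 1; d_q = d mod (q−1) = 23.
m₁ = c^(d_p) mod p: c ≡ 5 (mod 11), and 5^1 mod 11 = 5.
m₂ = c^(d_q) mod q: c ≡ 19 (mod 37), and 19^23 mod 37 = 15.
h = q_inv·(m₁ − m₂) mod p = 3·(5 − 15) mod 11 = 3.
m = m₂ + h·q = 15 + 3·37 = 126.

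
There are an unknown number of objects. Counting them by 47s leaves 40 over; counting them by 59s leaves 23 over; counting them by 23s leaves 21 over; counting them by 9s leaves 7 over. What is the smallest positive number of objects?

The moduli are pairwise coprime; M = 47·59·23·9 = 574011.
M/47 = 12213; 12213 ≡ 40 (mod 47); 40·20 ≡ 1, so inverse 20.
M/59 = 9729; 9729 ≡ 53 (mod 59); 53·49 ≡ 1, so inverse 49.
M/23 = 24957; 24957 ≡ 2 (mod 23); 2·12 ≡ 1, so inverse 12.
M/9 = 63779; 63779 ≡ 5 (mod 9); 5·2 ≡ 1, so inverse 2.
N ≡ 40·12213·20 + 23·9729·49 + 21·24957·12 + 7·63779·2 = 27917053.
27917053 mod 574011 = 364525.

364525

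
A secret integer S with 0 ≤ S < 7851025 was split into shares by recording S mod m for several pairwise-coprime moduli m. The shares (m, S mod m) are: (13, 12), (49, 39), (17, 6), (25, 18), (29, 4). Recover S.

1449018

Combine the congruences pairwise.
From S ≡ 12 (mod 13) write S = 12 + 13t. Substituting into S ≡ 39 (mod 49) gives 13t ≡ 27 (mod 49), and since 13⁻¹ ≡ 34 (mod 49), t ≡ 36. Hence S ≡ 12 + 13·36 = 480 (mod 637).
From S ≡ 480 (mod 637) write S = 480 + 637t. Substituting into S ≡ 6 (mod 17) gives 637t ≡ 2 (mod 17), and since 8⁻¹ ≡ 15 (mod 17), t ≡ 13. Hence S ≡ 480 + 637·13 = 8761 (mod 10829).
From S ≡ 8761 (mod 10829) write S = 8761 + 10829t. Substituting into S ≡ 18 (mod 25) gives 10829t ≡ 7 (mod 25), and since 4⁻¹ ≡ 19 (mod 25), t ≡ 8. Hence S ≡ 8761 + 10829·8 = 95393 (mod 270725).
From S ≡ 95393 (mod 270725) write S = 95393 + 270725t. Substituting into S ≡ 4 (mod 29) gives 270725t ≡ 21 (mod 29), and since 10⁻¹ ≡ 3 (mod 29), t ≡ 5. Hence S ≡ 95393 + 270725·5 = 1449018 (mod 7851025).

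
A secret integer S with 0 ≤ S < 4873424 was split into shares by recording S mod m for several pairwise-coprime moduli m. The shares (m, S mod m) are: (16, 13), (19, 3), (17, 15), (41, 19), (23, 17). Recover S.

The moduli are pairwise coprime; N = 16·19·17·41·23 = 4873424.
N/16 = 304589; 304589 ≡ 13 (mod 16); 13·5 ≡ 1, so inverse 5.
N/19 = 256496; 256496 ≡ 15 (mod 19); 15·14 ≡ 1, so inverse 14.
N/17 = 286672; 286672 ≡ 1 (mod 17), inverse 1.
N/41 = 118864; 118864 ≡ 5 (mod 41); 5·33 ≡ 1, so inverse 33.
N/23 = 211888; 211888 ≡ 12 (mod 23); 12·2 ≡ 1, so inverse 2.
S ≡ 13·304589·5 + 3·256496·14 + 15·286672·1 + 19·118864·33 + 17·211888·2 = 116603117.
116603117 mod 4873424 = 4514365.

4514365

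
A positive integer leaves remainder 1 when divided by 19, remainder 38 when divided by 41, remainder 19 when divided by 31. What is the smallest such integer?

13814

The moduli are pairwise coprime; N = 19·41·31 = 24149.
N/19 = 1271; 1271 ≡ 17 (mod 19); 17·9 ≡ 1, so inverse 9.
N/41 = 589; 589 ≡ 15 (mod 41); 15·11 ≡ 1, so inverse 11.
N/31 = 779; 779 ≡ 4 (mod 31); 4·8 ≡ 1, so inverse 8.
x ≡ 1·1271·9 + 38·589·11 + 19·779·8 = 376049.
376049 mod 24149 = 13814.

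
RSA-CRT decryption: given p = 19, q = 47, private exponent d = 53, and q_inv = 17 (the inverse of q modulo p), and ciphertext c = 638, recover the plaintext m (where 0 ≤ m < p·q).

444

d_p = d mod (p−1) = 53 mod 18 = 17; d_q = d mod (q−1) = 7.
m₁ = c^(d_p) mod p: c ≡ 11 (mod 19), and 11^17 mod 19 = 7.
m₂ = c^(d_q) mod q: c ≡ 27 (mod 47), and 27^7 mod 47 = 21.
h = q_inv·(m₁ − m₂) mod p = 17·(7 − 21) mod 19 = 9.
m = m₂ + h·q = 21 + 9·47 = 444.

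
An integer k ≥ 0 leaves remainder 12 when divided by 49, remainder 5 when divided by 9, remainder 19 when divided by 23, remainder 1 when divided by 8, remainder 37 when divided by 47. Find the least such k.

2007689

Combine the congruences pairwise.
From k ≡ 12 (mod 49) write k = 12 + 49t. Substituting into k ≡ 5 (mod 9) gives 49t ≡ 2 (mod 9), and since 4⁻¹ ≡ 7 (mod 9), t ≡ 5. Hence k ≡ 12 + 49·5 = 257 (mod 441).
From k ≡ 257 (mod 441) write k = 257 + 441t. Substituting into k ≡ 19 (mod 23) gives 441t ≡ 15 (mod 23), and since 4⁻¹ ≡ 6 (mod 23), t ≡ 21. Hence k ≡ 257 + 441·21 = 9518 (mod 10143).
From k ≡ 9518 (mod 10143) write k = 9518 + 10143t. Substituting into k ≡ 1 (mod 8) gives 10143t ≡ 3 (mod 8), and since 7⁻¹ ≡ 7 (mod 8), t ≡ 5. Hence k ≡ 9518 + 10143·5 = 60233 (mod 81144).
From k ≡ 60233 (mod 81144) write k = 60233 + 81144t. Substituting into k ≡ 37 (mod 47) gives 81144t ≡ 11 (mod 47), and since 22⁻¹ ≡ 15 (mod 47), t ≡ 24. Hence k ≡ 60233 + 81144·24 = 2007689 (mod 3813768).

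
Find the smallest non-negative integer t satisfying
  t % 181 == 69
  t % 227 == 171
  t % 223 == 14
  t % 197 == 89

501025264

Combine the congruences pairwise.
From t ≡ 69 (mod 181) write t = 69 + 181s. Substituting into t ≡ 171 (mod 227) gives 181s ≡ 102 (mod 227), and since 181⁻¹ ≡ 74 (mod 227), s ≡ 57. Hence t ≡ 69 + 181·57 = 10386 (mod 41087).
From t ≡ 10386 (mod 41087) write t = 10386 + 41087s. Substituting into t ≡ 14 (mod 223) gives 41087s ≡ 109 (mod 223), and since 55⁻¹ ≡ 73 (mod 223), s ≡ 152. Hence t ≡ 10386 + 41087·152 = 6255610 (mod 9162401).
From t ≡ 6255610 (mod 9162401) write t = 6255610 + 9162401s. Substituting into t ≡ 89 (mod 197) gives 9162401s ≡ 17 (mod 197), and since 128⁻¹ ≡ 177 (mod 197), s ≡ 54. Hence t ≡ 6255610 + 9162401·54 = 501025264 (mod 1804992997).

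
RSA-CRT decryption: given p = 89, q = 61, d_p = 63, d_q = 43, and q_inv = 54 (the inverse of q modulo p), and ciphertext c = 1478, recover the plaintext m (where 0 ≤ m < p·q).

m₁ = c^(d_p) mod p: c ≡ 54 (mod 89), and 54^63 mod 89 = 75.
m₂ = c^(d_q) mod q: c ≡ 14 (mod 61), and 14^43 mod 61 = 14.
h = q_inv·(m₁ − m₂) mod p = 54·(75 − 14) mod 89 = 1.
m = m₂ + h·q = 14 + 1·61 = 75.

75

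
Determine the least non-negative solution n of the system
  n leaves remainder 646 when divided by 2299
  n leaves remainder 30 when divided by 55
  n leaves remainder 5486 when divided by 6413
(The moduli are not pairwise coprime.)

gcd(2299, 55) = 11 and 11 | (30 − 646), so the pair is consistent; merging gives n ≡ 2945 (mod 11495), where 11495 = lcm(2299, 55).
gcd(11495, 6413) = 121 and 121 | (5486 − 2945), so the pair is consistent; merging gives n ≡ 313310 (mod 609235), where 609235 = lcm(11495, 6413).
The solution is unique modulo lcm(2299, 55, 6413) = 609235.

313310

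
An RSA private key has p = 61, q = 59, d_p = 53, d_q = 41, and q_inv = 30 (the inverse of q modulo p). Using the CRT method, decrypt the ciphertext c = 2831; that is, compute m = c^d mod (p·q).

117

m₁ = c^(d_p) mod p: c ≡ 25 (mod 61), and 25^53 mod 61 = 56.
m₂ = c^(d_q) mod q: c ≡ 58 (mod 59), and 58^41 mod 59 = 58.
h = q_inv·(m₁ − m₂) mod p = 30·(56 − 58) mod 61 = 1.
m = m₂ + h·q = 58 + 1·59 = 117.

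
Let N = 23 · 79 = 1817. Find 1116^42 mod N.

Mod 23: 1116 ≡ 12; by Fermat, exponent reduces to 42 mod 22 = 20; 12^20 ≡ 4 (mod 23).
Mod 79: 1116 ≡ 10; 10^42 ≡ 52 (mod 79).
Combine by CRT: x ≡ 4 (mod 23), x ≡ 52 (mod 79) ⇒ x ≡ 763 (mod 1817).

763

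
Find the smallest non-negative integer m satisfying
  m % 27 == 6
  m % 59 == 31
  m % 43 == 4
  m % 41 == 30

The moduli are pairwise coprime; N = 27·59·43·41 = 2808459.
N/27 = 104017; 104017 ≡ 13 (mod 27); 13·25 ≡ 1, so inverse 25.
N/59 = 47601; 47601 ≡ 47 (mod 59); 47·54 ≡ 1, so inverse 54.
N/43 = 65313; 65313 ≡ 39 (mod 43); 39·32 ≡ 1, so inverse 32.
N/41 = 68499; 68499 ≡ 29 (mod 41); 29·17 ≡ 1, so inverse 17.
m ≡ 6·104017·25 + 31·47601·54 + 4·65313·32 + 30·68499·17 = 138581178.
138581178 mod 2808459 = 966687.

966687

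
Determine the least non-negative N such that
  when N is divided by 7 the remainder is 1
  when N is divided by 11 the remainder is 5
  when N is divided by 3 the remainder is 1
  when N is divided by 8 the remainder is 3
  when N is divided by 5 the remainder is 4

379

The moduli are pairwise coprime; M = 7·11·3·8·5 = 9240.
M/7 = 1320; 1320 ≡ 4 (mod 7); 4·2 ≡ 1, so inverse 2.
M/11 = 840; 840 ≡ 4 (mod 11); 4·3 ≡ 1, so inverse 3.
M/3 = 3080; 3080 ≡ 2 (mod 3); 2·2 ≡ 1, so inverse 2.
M/8 = 1155; 1155 ≡ 3 (mod 8); 3·3 ≡ 1, so inverse 3.
M/5 = 1848; 1848 ≡ 3 (mod 5); 3·2 ≡ 1, so inverse 2.
N ≡ 1·1320·2 + 5·840·3 + 1·3080·2 + 3·1155·3 + 4·1848·2 = 46579.
46579 mod 9240 = 379.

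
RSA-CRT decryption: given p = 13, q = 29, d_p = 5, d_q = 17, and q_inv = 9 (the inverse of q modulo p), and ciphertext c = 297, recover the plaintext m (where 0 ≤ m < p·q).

111

m₁ = c^(d_p) mod p: c ≡ 11 (mod 13), and 11^5 mod 13 = 7.
m₂ = c^(d_q) mod q: c ≡ 7 (mod 29), and 7^17 mod 29 = 24.
h = q_inv·(m₁ − m₂) mod p = 9·(7 − 24) mod 13 = 3.
m = m₂ + h·q = 24 + 3·29 = 111.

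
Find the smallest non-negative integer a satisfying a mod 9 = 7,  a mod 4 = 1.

25

Combine the congruences pairwise.
From a ≡ 7 (mod 9) write a = 7 + 9t. Substituting into a ≡ 1 (mod 4) gives 9t ≡ 2 (mod 4), and since 1⁻¹ ≡ 1 (mod 4), t ≡ 2. Hence a ≡ 7 + 9·2 = 25 (mod 36).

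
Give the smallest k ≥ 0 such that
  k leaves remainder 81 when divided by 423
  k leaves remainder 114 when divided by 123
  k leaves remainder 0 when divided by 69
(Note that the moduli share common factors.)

Combine the congruences pairwise.
gcd(423, 123) = 3 and 3 | (114 − 81), so the pair is consistent; merging gives k ≡ 5157 (mod 17343), where 17343 = lcm(423, 123).
gcd(17343, 69) = 3 and 3 | (0 − 5157), so the pair is consistent; merging gives k ≡ 317331 (mod 398889), where 398889 = lcm(17343, 69).
The solution is unique modulo lcm(423, 123, 69) = 398889.

317331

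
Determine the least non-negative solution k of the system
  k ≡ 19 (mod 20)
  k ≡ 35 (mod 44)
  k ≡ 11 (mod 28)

gcd(20, 44) = 4 and 4 | (35 − 19), so the pair is consistent; merging gives k ≡ 79 (mod 220), where 220 = lcm(20, 44).
gcd(220, 28) = 4 and 4 | (11 − 79), so the pair is consistent; merging gives k ≡ 739 (mod 1540), where 1540 = lcm(220, 28).
The solution is unique modulo lcm(20, 44, 28) = 1540.

739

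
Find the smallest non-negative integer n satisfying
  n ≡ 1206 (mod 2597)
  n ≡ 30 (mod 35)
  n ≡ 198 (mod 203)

gcd(2597, 35) = 7 and 7 | (30 − 1206), so the pair is consistent; merging gives n ≡ 6400 (mod 12985), where 12985 = lcm(2597, 35).
gcd(12985, 203) = 7 and 7 | (198 − 6400), so the pair is consistent; merging gives n ≡ 214160 (mod 376565), where 376565 = lcm(12985, 203).
The solution is unique modulo lcm(2597, 35, 203) = 376565.

214160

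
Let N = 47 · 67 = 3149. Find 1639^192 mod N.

Mod 47: 1639 ≡ 41; by Fermat, exponent reduces to 192 mod 46 = 8; 41^8 ≡ 24 (mod 47).
Mod 67: 1639 ≡ 31; by Fermat, exponent reduces to 192 mod 66 = 60; 31^60 ≡ 62 (mod 67).
Combine by CRT: x ≡ 24 (mod 47), x ≡ 62 (mod 67) ⇒ x ≡ 2139 (mod 3149).

2139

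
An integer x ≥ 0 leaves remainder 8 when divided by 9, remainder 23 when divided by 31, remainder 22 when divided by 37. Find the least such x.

From x ≡ 8 (mod 9) write x = 8 + 9t. Substituting into x ≡ 23 (mod 31) gives 9t ≡ 15 (mod 31), and since 9⁻¹ ≡ 7 (mod 31), t ≡ 12. Hence x ≡ 8 + 9·12 = 116 (mod 279).
From x ≡ 116 (mod 279) write x = 116 + 279t. Substituting into x ≡ 22 (mod 37) gives 279t ≡ 17 (mod 37), and since 20⁻¹ ≡ 13 (mod 37), t ≡ 36. Hence x ≡ 116 + 279·36 = 10160 (mod 10323).

10160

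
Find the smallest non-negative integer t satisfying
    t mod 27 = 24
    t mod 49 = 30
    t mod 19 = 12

From t ≡ 24 (mod 27) write t = 24 + 27s. Substituting into t ≡ 30 (mod 49) gives 27s ≡ 6 (mod 49), and since 27⁻¹ ≡ 20 (mod 49), s ≡ 22. Hence t ≡ 24 + 27·22 = 618 (mod 1323).
From t ≡ 618 (mod 1323) write t = 618 + 1323s. Substituting into t ≡ 12 (mod 19) gives 1323s ≡ 2 (mod 19), and since 12⁻¹ ≡ 8 (mod 19), s ≡ 16. Hence t ≡ 618 + 1323·16 = 21786 (mod 25137).

21786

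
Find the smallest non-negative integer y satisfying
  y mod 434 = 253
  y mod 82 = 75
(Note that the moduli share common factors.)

16311

Combine the congruences pairwise.
gcd(434, 82) = 2 and 2 | (75 − 253), so the pair is consistent; merging gives y ≡ 16311 (mod 17794), where 17794 = lcm(434, 82).
The solution is unique modulo lcm(434, 82) = 17794.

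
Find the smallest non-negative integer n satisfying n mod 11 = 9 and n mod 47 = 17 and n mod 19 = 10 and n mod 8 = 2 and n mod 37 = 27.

803482

The moduli are pairwise coprime; M = 11·47·19·8·37 = 2907608.
M/11 = 264328; 264328 ≡ 9 (mod 11); 9·5 ≡ 1, so inverse 5.
M/47 = 61864; 61864 ≡ 12 (mod 47); 12·4 ≡ 1, so inverse 4.
M/19 = 153032; 153032 ≡ 6 (mod 19); 6·16 ≡ 1, so inverse 16.
M/8 = 363451; 363451 ≡ 3 (mod 8); 3·3 ≡ 1, so inverse 3.
M/37 = 78584; 78584 ≡ 33 (mod 37); 33·9 ≡ 1, so inverse 9.
n ≡ 9·264328·5 + 17·61864·4 + 10·153032·16 + 2·363451·3 + 27·78584·9 = 61863250.
61863250 mod 2907608 = 803482.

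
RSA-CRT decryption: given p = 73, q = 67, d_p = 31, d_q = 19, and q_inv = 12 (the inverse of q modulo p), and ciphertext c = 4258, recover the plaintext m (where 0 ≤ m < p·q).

m₁ = c^(d_p) mod p: c ≡ 24 (mod 73), and 24^31 mod 73 = 49.
m₂ = c^(d_q) mod q: c ≡ 37 (mod 67), and 37^19 mod 67 = 37.
h = q_inv·(m₁ − m₂) mod p = 12·(49 − 37) mod 73 = 71.
m = m₂ + h·q = 37 + 71·67 = 4794.

4794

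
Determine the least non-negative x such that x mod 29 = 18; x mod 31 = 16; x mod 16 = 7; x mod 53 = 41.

The moduli are pairwise coprime; N = 29·31·16·53 = 762352.
N/29 = 26288; 26288 ≡ 14 (mod 29); 14·27 ≡ 1, so inverse 27.
N/31 = 24592; 24592 ≡ 9 (mod 31); 9·7 ≡ 1, so inverse 7.
N/16 = 47647; 47647 ≡ 15 (mod 16); 15·15 ≡ 1, so inverse 15.
N/53 = 14384; 14384 ≡ 21 (mod 53); 21·48 ≡ 1, so inverse 48.
x ≡ 18·26288·27 + 16·24592·7 + 7·47647·15 + 41·14384·48 = 48840919.
48840919 mod 762352 = 50391.

50391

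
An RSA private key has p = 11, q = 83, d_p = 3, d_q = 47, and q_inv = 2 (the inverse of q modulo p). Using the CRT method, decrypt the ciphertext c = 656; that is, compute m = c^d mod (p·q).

m₁ = c^(d_p) mod p: c ≡ 7 (mod 11), and 7^3 mod 11 = 2.
m₂ = c^(d_q) mod q: c ≡ 75 (mod 83), and 75^47 mod 83 = 30.
h = q_inv·(m₁ − m₂) mod p = 2·(2 − 30) mod 11 = 10.
m = m₂ + h·q = 30 + 10·83 = 860.

860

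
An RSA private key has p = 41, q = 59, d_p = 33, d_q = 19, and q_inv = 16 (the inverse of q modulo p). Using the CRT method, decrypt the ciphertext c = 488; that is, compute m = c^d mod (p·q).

715

m₁ = c^(d_p) mod p: c ≡ 37 (mod 41), and 37^33 mod 41 = 18.
m₂ = c^(d_q) mod q: c ≡ 16 (mod 59), and 16^19 mod 59 = 7.
h = q_inv·(m₁ − m₂) mod p = 16·(18 − 7) mod 41 = 12.
m = m₂ + h·q = 7 + 12·59 = 715.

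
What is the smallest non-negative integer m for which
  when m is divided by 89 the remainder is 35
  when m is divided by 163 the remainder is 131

6977

Combine the congruences pairwise.
From m ≡ 35 (mod 89) write m = 35 + 89t. Substituting into m ≡ 131 (mod 163) gives 89t ≡ 96 (mod 163), and since 89⁻¹ ≡ 11 (mod 163), t ≡ 78. Hence m ≡ 35 + 89·78 = 6977 (mod 14507).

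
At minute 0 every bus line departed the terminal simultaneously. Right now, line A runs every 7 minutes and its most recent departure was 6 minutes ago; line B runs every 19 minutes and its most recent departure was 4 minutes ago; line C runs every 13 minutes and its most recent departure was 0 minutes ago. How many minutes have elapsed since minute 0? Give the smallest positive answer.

From t ≡ 6 (mod 7) write t = 6 + 7s. Substituting into t ≡ 4 (mod 19) gives 7s ≡ 17 (mod 19), and since 7⁻¹ ≡ 11 (mod 19), s ≡ 16. Hence t ≡ 6 + 7·16 = 118 (mod 133).
From t ≡ 118 (mod 133) write t = 118 + 133s. Substituting into t ≡ 0 (mod 13) gives 133s ≡ 12 (mod 13), and since 3⁻¹ ≡ 9 (mod 13), s ≡ 4. Hence t ≡ 118 + 133·4 = 650 (mod 1729).

650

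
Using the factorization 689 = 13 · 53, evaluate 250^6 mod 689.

183

Mod 13: 250 ≡ 3; 3^6 ≡ 1 (mod 13).
Mod 53: 250 ≡ 38; 38^6 ≡ 24 (mod 53).
Combine by CRT: x ≡ 1 (mod 13), x ≡ 24 (mod 53) ⇒ x ≡ 183 (mod 689).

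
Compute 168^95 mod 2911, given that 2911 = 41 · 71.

Mod 41: 168 ≡ 4; by Fermat, exponent reduces to 95 mod 40 = 15; 4^15 ≡ 40 (mod 41).
Mod 71: 168 ≡ 26; by Fermat, exponent reduces to 95 mod 70 = 25; 26^25 ≡ 51 (mod 71).
Combine by CRT: x ≡ 40 (mod 41), x ≡ 51 (mod 71) ⇒ x ≡ 122 (mod 2911).

122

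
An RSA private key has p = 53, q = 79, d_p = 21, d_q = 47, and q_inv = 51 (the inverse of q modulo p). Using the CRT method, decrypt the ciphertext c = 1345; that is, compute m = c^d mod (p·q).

1046

m₁ = c^(d_p) mod p: c ≡ 20 (mod 53), and 20^21 mod 53 = 39.
m₂ = c^(d_q) mod q: c ≡ 2 (mod 79), and 2^47 mod 79 = 19.
h = q_inv·(m₁ − m₂) mod p = 51·(39 − 19) mod 53 = 13.
m = m₂ + h·q = 19 + 13·79 = 1046.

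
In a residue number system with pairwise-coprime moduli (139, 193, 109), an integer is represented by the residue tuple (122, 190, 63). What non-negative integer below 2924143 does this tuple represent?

2838641

The moduli are pairwise coprime; N = 139·193·109 = 2924143.
N/139 = 21037; 21037 ≡ 48 (mod 139); 48·84 ≡ 1, so inverse 84.
N/193 = 15151; 15151 ≡ 97 (mod 193); 97·2 ≡ 1, so inverse 2.
N/109 = 26827; 26827 ≡ 13 (mod 109); 13·42 ≡ 1, so inverse 42.
x ≡ 122·21037·84 + 190·15151·2 + 63·26827·42 = 292328798.
292328798 mod 2924143 = 2838641.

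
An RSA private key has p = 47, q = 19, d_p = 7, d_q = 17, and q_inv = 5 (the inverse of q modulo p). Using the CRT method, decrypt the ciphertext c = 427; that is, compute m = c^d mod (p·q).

169

m₁ = c^(d_p) mod p: c ≡ 4 (mod 47), and 4^7 mod 47 = 28.
m₂ = c^(d_q) mod q: c ≡ 9 (mod 19), and 9^17 mod 19 = 17.
h = q_inv·(m₁ − m₂) mod p = 5·(28 − 17) mod 47 = 8.
m = m₂ + h·q = 17 + 8·19 = 169.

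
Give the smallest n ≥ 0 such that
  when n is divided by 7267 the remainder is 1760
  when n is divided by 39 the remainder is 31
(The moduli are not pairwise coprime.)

16294

Combine the congruences pairwise.
gcd(7267, 39) = 13 and 13 | (31 − 1760), so the pair is consistent; merging gives n ≡ 16294 (mod 21801), where 21801 = lcm(7267, 39).
The solution is unique modulo lcm(7267, 39) = 21801.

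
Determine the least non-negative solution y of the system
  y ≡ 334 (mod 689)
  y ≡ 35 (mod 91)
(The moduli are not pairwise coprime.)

2401

gcd(689, 91) = 13 and 13 | (35 − 334), so the pair is consistent; merging gives y ≡ 2401 (mod 4823), where 4823 = lcm(689, 91).
The solution is unique modulo lcm(689, 91) = 4823.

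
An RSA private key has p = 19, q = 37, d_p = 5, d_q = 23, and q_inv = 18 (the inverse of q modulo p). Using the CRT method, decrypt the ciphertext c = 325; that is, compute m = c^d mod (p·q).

m₁ = c^(d_p) mod p: c ≡ 2 (mod 19), and 2^5 mod 19 = 13.
m₂ = c^(d_q) mod q: c ≡ 29 (mod 37), and 29^23 mod 37 = 23.
h = q_inv·(m₁ − m₂) mod p = 18·(13 − 23) mod 19 = 10.
m = m₂ + h·q = 23 + 10·37 = 393.

393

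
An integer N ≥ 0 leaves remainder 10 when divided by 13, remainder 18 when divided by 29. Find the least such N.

192

Combine the congruences pairwise.
From N ≡ 10 (mod 13) write N = 10 + 13t. Substituting into N ≡ 18 (mod 29) gives 13t ≡ 8 (mod 29), and since 13⁻¹ ≡ 9 (mod 29), t ≡ 14. Hence N ≡ 10 + 13·14 = 192 (mod 377).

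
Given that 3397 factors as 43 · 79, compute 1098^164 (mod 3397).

Mod 43: 1098 ≡ 23; by Fermat, exponent reduces to 164 mod 42 = 38; 23^38 ≡ 14 (mod 43).
Mod 79: 1098 ≡ 71; by Fermat, exponent reduces to 164 mod 78 = 8; 71^8 ≡ 65 (mod 79).
Combine by CRT: x ≡ 14 (mod 43), x ≡ 65 (mod 79) ⇒ x ≡ 3067 (mod 3397).

3067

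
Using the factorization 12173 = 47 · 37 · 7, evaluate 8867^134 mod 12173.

Mod 47: 8867 ≡ 31; by Fermat, exponent reduces to 134 mod 46 = 42; 31^42 ≡ 34 (mod 47).
Mod 37: 8867 ≡ 24; by Fermat, exponent reduces to 134 mod 36 = 26; 24^26 ≡ 28 (mod 37).
Mod 7: 8867 ≡ 5; by Fermat, exponent reduces to 134 mod 6 = 2; 5^2 ≡ 4 (mod 7).
Combine by CRT: x ≡ 34 (mod 47), x ≡ 28 (mod 37), x ≡ 4 (mod 7) ⇒ x ≡ 1397 (mod 12173).

1397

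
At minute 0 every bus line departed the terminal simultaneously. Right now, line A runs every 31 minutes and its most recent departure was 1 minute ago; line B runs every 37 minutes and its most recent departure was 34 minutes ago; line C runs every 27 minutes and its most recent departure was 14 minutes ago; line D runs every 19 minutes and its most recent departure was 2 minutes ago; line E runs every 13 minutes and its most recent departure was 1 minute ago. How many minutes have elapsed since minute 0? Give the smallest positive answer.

The moduli are pairwise coprime; N = 31·37·27·19·13 = 7649343.
N/31 = 246753; 246753 ≡ 24 (mod 31); 24·22 ≡ 1, so inverse 22.
N/37 = 206739; 206739 ≡ 20 (mod 37); 20·13 ≡ 1, so inverse 13.
N/27 = 283309; 283309 ≡ 25 (mod 27); 25·13 ≡ 1, so inverse 13.
N/19 = 402597; 402597 ≡ 6 (mod 19); 6·16 ≡ 1, so inverse 16.
N/13 = 588411; 588411 ≡ 5 (mod 13); 5·8 ≡ 1, so inverse 8.
t ≡ 1·246753·22 + 34·206739·13 + 14·283309·13 + 2·402597·16 + 1·588411·8 = 165959834.
165959834 mod 7649343 = 5323631.

5323631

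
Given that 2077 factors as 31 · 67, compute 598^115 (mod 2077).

1431

Mod 31: 598 ≡ 9; by Fermat, exponent reduces to 115 mod 30 = 25; 9^25 ≡ 5 (mod 31).
Mod 67: 598 ≡ 62; by Fermat, exponent reduces to 115 mod 66 = 49; 62^49 ≡ 24 (mod 67).
Combine by CRT: x ≡ 5 (mod 31), x ≡ 24 (mod 67) ⇒ x ≡ 1431 (mod 2077).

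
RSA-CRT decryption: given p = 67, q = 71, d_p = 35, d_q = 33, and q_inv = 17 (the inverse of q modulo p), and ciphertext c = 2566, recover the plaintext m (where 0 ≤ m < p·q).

404

m₁ = c^(d_p) mod p: c ≡ 20 (mod 67), and 20^35 mod 67 = 2.
m₂ = c^(d_q) mod q: c ≡ 10 (mod 71), and 10^33 mod 71 = 49.
h = q_inv·(m₁ − m₂) mod p = 17·(2 − 49) mod 67 = 5.
m = m₂ + h·q = 49 + 5·71 = 404.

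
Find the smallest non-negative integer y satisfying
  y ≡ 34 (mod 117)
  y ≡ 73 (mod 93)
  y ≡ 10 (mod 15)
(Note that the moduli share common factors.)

9745

gcd(117, 93) = 3 and 3 | (73 − 34), so the pair is consistent; merging gives y ≡ 2491 (mod 3627), where 3627 = lcm(117, 93).
gcd(3627, 15) = 3 and 3 | (10 − 2491), so the pair is consistent; merging gives y ≡ 9745 (mod 18135), where 18135 = lcm(3627, 15).
The solution is unique modulo lcm(117, 93, 15) = 18135.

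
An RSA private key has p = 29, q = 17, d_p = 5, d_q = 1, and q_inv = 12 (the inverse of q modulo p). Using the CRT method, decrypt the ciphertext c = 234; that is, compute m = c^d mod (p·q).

438

m₁ = c^(d_p) mod p: c ≡ 2 (mod 29), and 2^5 mod 29 = 3.
m₂ = c^(d_q) mod q: c ≡ 13 (mod 17), and 13^1 mod 17 = 13.
h = q_inv·(m₁ − m₂) mod p = 12·(3 − 13) mod 29 = 25.
m = m₂ + h·q = 13 + 25·17 = 438.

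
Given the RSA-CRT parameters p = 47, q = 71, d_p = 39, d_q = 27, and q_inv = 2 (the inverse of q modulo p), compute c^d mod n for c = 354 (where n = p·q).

1135

m₁ = c^(d_p) mod p: c ≡ 25 (mod 47), and 25^39 mod 47 = 7.
m₂ = c^(d_q) mod q: c ≡ 70 (mod 71), and 70^27 mod 71 = 70.
h = q_inv·(m₁ − m₂) mod p = 2·(7 − 70) mod 47 = 15.
m = m₂ + h·q = 70 + 15·71 = 1135.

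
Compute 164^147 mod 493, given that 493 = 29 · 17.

447

Mod 29: 164 ≡ 19; by Fermat, exponent reduces to 147 mod 28 = 7; 19^7 ≡ 12 (mod 29).
Mod 17: 164 ≡ 11; by Fermat, exponent reduces to 147 mod 16 = 3; 11^3 ≡ 5 (mod 17).
Combine by CRT: x ≡ 12 (mod 29), x ≡ 5 (mod 17) ⇒ x ≡ 447 (mod 493).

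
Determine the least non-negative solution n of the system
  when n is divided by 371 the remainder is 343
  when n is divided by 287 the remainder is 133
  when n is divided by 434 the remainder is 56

Combine the congruences pairwise.
gcd(371, 287) = 7 and 7 | (133 − 343), so the pair is consistent; merging gives n ≡ 7021 (mod 15211), where 15211 = lcm(371, 287).
gcd(15211, 434) = 7 and 7 | (56 − 7021), so the pair is consistent; merging gives n ≡ 934892 (mod 943082), where 943082 = lcm(15211, 434).
The solution is unique modulo lcm(371, 287, 434) = 943082.

934892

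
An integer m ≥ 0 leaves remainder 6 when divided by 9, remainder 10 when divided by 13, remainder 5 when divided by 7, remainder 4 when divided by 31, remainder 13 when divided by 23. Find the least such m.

97809

From m ≡ 6 (mod 9) write m = 6 + 9t. Substituting into m ≡ 10 (mod 13) gives 9t ≡ 4 (mod 13), and since 9⁻¹ ≡ 3 (mod 13), t ≡ 12. Hence m ≡ 6 + 9·12 = 114 (mod 117).
From m ≡ 114 (mod 117) write m = 114 + 117t. Substituting into m ≡ 5 (mod 7) gives 117t ≡ 3 (mod 7), and since 5⁻¹ ≡ 3 (mod 7), t ≡ 2. Hence m ≡ 114 + 117·2 = 348 (mod 819).
From m ≡ 348 (mod 819) write m = 348 + 819t. Substituting into m ≡ 4 (mod 31) gives 819t ≡ 28 (mod 31), and since 13⁻¹ ≡ 12 (mod 31), t ≡ 26. Hence m ≡ 348 + 819·26 = 21642 (mod 25389).
From m ≡ 21642 (mod 25389) write m = 21642 + 25389t. Substituting into m ≡ 13 (mod 23) gives 25389t ≡ 14 (mod 23), and since 20⁻¹ ≡ 15 (mod 23), t ≡ 3. Hence m ≡ 21642 + 25389·3 = 97809 (mod 583947).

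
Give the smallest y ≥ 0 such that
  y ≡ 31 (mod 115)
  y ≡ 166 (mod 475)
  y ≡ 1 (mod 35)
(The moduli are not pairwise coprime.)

28666

gcd(115, 475) = 5 and 5 | (166 − 31), so the pair is consistent; merging gives y ≡ 6816 (mod 10925), where 10925 = lcm(115, 475).
gcd(10925, 35) = 5 and 5 | (1 − 6816), so the pair is consistent; merging gives y ≡ 28666 (mod 76475), where 76475 = lcm(10925, 35).
The solution is unique modulo lcm(115, 475, 35) = 76475.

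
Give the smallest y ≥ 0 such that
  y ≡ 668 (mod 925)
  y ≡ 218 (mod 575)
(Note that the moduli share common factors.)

2518

gcd(925, 575) = 25 and 25 | (218 − 668), so the pair is consistent; merging gives y ≡ 2518 (mod 21275), where 21275 = lcm(925, 575).
The solution is unique modulo lcm(925, 575) = 21275.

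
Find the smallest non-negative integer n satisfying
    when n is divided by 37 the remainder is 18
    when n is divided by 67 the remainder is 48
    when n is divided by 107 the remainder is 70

262755

The moduli are pairwise coprime; M = 37·67·107 = 265253.
M/37 = 7169; 7169 ≡ 28 (mod 37); 28·4 ≡ 1, so inverse 4.
M/67 = 3959; 3959 ≡ 6 (mod 67); 6·56 ≡ 1, so inverse 56.
M/107 = 2479; 2479 ≡ 18 (mod 107); 18·6 ≡ 1, so inverse 6.
n ≡ 18·7169·4 + 48·3959·56 + 70·2479·6 = 12199140.
12199140 mod 265253 = 262755.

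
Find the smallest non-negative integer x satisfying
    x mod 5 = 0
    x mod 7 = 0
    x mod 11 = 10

Combine the congruences pairwise.
From x ≡ 0 (mod 5) write x = 0 + 5t. Substituting into x ≡ 0 (mod 7) gives 5t ≡ 0 (mod 7), and since 5⁻¹ ≡ 3 (mod 7), t ≡ 0. Hence x ≡ 0 + 5·0 = 0 (mod 35).
From x ≡ 0 (mod 35) write x = 0 + 35t. Substituting into x ≡ 10 (mod 11) gives 35t ≡ 10 (mod 11), and since 2⁻¹ ≡ 6 (mod 11), t ≡ 5. Hence x ≡ 0 + 35·5 = 175 (mod 385).

175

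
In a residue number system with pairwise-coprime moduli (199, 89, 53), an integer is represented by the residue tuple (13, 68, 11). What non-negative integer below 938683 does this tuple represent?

The moduli are pairwise coprime; N = 199·89·53 = 938683.
N/199 = 4717; 4717 ≡ 140 (mod 199); 140·172 ≡ 1, so inverse 172.
N/89 = 10547; 10547 ≡ 45 (mod 89); 45·2 ≡ 1, so inverse 2.
N/53 = 17711; 17711 ≡ 9 (mod 53); 9·6 ≡ 1, so inverse 6.
x ≡ 13·4717·172 + 68·10547·2 + 11·17711·6 = 13150530.
13150530 mod 938683 = 8968.

8968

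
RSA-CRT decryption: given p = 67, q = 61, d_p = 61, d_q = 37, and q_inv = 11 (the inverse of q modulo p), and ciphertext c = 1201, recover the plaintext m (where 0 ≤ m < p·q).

m₁ = c^(d_p) mod p: c ≡ 62 (mod 67), and 62^61 mod 67 = 14.
m₂ = c^(d_q) mod q: c ≡ 42 (mod 61), and 42^37 mod 61 = 57.
h = q_inv·(m₁ − m₂) mod p = 11·(14 − 57) mod 67 = 63.
m = m₂ + h·q = 57 + 63·61 = 3900.

3900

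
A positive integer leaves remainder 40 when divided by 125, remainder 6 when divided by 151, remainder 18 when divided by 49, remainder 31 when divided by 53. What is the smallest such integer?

The moduli are pairwise coprime; N = 125·151·49·53 = 49018375.
N/125 = 392147; 392147 ≡ 22 (mod 125); 22·108 ≡ 1, so inverse 108.
N/151 = 324625; 324625 ≡ 126 (mod 151); 126·6 ≡ 1, so inverse 6.
N/49 = 1000375; 1000375 ≡ 40 (mod 49); 40·38 ≡ 1, so inverse 38.
N/53 = 924875; 924875 ≡ 25 (mod 53); 25·17 ≡ 1, so inverse 17.
t ≡ 40·392147·108 + 6·324625·6 + 18·1000375·38 + 31·924875·17 = 2877427165.
2877427165 mod 49018375 = 34361415.

34361415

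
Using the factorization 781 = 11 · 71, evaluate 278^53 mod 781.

Mod 11: 278 ≡ 3; by Fermat, exponent reduces to 53 mod 10 = 3; 3^3 ≡ 5 (mod 11).
Mod 71: 278 ≡ 65; 65^53 ≡ 52 (mod 71).
Combine by CRT: x ≡ 5 (mod 11), x ≡ 52 (mod 71) ⇒ x ≡ 478 (mod 781).

478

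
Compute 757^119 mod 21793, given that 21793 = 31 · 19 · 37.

Mod 31: 757 ≡ 13; by Fermat, exponent reduces to 119 mod 30 = 29; 13^29 ≡ 12 (mod 31).
Mod 19: 757 ≡ 16; by Fermat, exponent reduces to 119 mod 18 = 11; 16^11 ≡ 9 (mod 19).
Mod 37: 757 ≡ 17; by Fermat, exponent reduces to 119 mod 36 = 11; 17^11 ≡ 32 (mod 37).
Combine by CRT: x ≡ 12 (mod 31), x ≡ 9 (mod 19), x ≡ 32 (mod 37) ⇒ x ≡ 16349 (mod 21793).

16349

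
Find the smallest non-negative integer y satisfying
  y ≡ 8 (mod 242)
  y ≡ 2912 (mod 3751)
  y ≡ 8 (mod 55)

gcd(242, 3751) = 121 and 121 | (2912 − 8), so the pair is consistent; merging gives y ≡ 2912 (mod 7502), where 7502 = lcm(242, 3751).
gcd(7502, 55) = 11 and 11 | (8 − 2912), so the pair is consistent; merging gives y ≡ 25418 (mod 37510), where 37510 = lcm(7502, 55).
The solution is unique modulo lcm(242, 3751, 55) = 37510.

25418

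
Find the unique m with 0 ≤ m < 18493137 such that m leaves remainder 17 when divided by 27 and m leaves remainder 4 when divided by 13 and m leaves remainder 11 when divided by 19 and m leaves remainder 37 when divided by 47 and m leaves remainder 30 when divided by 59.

18070550

From m ≡ 17 (mod 27) write m = 17 + 27t. Substituting into m ≡ 4 (mod 13) gives 27t ≡ 0 (mod 13), and since 1⁻¹ ≡ 1 (mod 13), t ≡ 0. Hence m ≡ 17 + 27·0 = 17 (mod 351).
From m ≡ 17 (mod 351) write m = 17 + 351t. Substituting into m ≡ 11 (mod 19) gives 351t ≡ 13 (mod 19), and since 9⁻¹ ≡ 17 (mod 19), t ≡ 12. Hence m ≡ 17 + 351·12 = 4229 (mod 6669).
From m ≡ 4229 (mod 6669) write m = 4229 + 6669t. Substituting into m ≡ 37 (mod 47) gives 6669t ≡ 38 (mod 47), and since 42⁻¹ ≡ 28 (mod 47), t ≡ 30. Hence m ≡ 4229 + 6669·30 = 204299 (mod 313443).
From m ≡ 204299 (mod 313443) write m = 204299 + 313443t. Substituting into m ≡ 30 (mod 59) gives 313443t ≡ 48 (mod 59), and since 35⁻¹ ≡ 27 (mod 59), t ≡ 57. Hence m ≡ 204299 + 313443·57 = 18070550 (mod 18493137).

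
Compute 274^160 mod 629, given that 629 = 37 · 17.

Mod 37: 274 ≡ 15; by Fermat, exponent reduces to 160 mod 36 = 16; 15^16 ≡ 12 (mod 37).
Mod 17: 274 ≡ 2; since 16 | 160, by Fermat 2^160 ≡ 1 (mod 17).
Combine by CRT: x ≡ 12 (mod 37), x ≡ 1 (mod 17) ⇒ x ≡ 86 (mod 629).

86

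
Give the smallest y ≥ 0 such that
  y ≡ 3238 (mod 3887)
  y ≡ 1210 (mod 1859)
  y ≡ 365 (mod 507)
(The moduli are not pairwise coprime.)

gcd(3887, 1859) = 169 and 169 | (1210 − 3238), so the pair is consistent; merging gives y ≡ 42108 (mod 42757), where 42757 = lcm(3887, 1859).
gcd(42757, 507) = 169 and 169 | (365 − 42108), so the pair is consistent; merging gives y ≡ 127622 (mod 128271), where 128271 = lcm(42757, 507).
The solution is unique modulo lcm(3887, 1859, 507) = 128271.

127622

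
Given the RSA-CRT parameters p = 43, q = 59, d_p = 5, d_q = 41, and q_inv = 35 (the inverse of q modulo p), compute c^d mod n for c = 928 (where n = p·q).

m₁ = c^(d_p) mod p: c ≡ 25 (mod 43), and 25^5 mod 43 = 24.
m₂ = c^(d_q) mod q: c ≡ 43 (mod 59), and 43^41 mod 59 = 14.
h = q_inv·(m₁ − m₂) mod p = 35·(24 − 14) mod 43 = 6.
m = m₂ + h·q = 14 + 6·59 = 368.

368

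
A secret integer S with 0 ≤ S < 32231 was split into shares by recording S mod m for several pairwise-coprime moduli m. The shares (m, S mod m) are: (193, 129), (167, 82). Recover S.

From S ≡ 129 (mod 193) write S = 129 + 193t. Substituting into S ≡ 82 (mod 167) gives 193t ≡ 120 (mod 167), and since 26⁻¹ ≡ 45 (mod 167), t ≡ 56. Hence S ≡ 129 + 193·56 = 10937 (mod 32231).

10937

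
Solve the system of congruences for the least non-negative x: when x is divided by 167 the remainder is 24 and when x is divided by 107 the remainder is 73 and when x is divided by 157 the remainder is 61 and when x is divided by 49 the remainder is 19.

112346435

The moduli are pairwise coprime; N = 167·107·157·49 = 137466217.
N/167 = 823151; 823151 ≡ 8 (mod 167); 8·21 ≡ 1, so inverse 21.
N/107 = 1284731; 1284731 ≡ 89 (mod 107); 89·101 ≡ 1, so inverse 101.
N/157 = 875581; 875581 ≡ 149 (mod 157); 149·98 ≡ 1, so inverse 98.
N/49 = 2805433; 2805433 ≡ 36 (mod 49); 36·15 ≡ 1, so inverse 15.
x ≡ 24·823151·21 + 73·1284731·101 + 61·875581·98 + 19·2805433·15 = 15920961390.
15920961390 mod 137466217 = 112346435.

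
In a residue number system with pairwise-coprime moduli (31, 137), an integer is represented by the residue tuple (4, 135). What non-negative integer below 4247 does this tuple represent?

From x ≡ 4 (mod 31) write x = 4 + 31t. Substituting into x ≡ 135 (mod 137) gives 31t ≡ 131 (mod 137), and since 31⁻¹ ≡ 84 (mod 137), t ≡ 44. Hence x ≡ 4 + 31·44 = 1368 (mod 4247).

1368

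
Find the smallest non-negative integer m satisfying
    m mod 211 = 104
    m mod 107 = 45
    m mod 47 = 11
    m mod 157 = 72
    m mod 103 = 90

From m ≡ 104 (mod 211) write m = 104 + 211t. Substituting into m ≡ 45 (mod 107) gives 211t ≡ 48 (mod 107), and since 104⁻¹ ≡ 71 (mod 107), t ≡ 91. Hence m ≡ 104 + 211·91 = 19305 (mod 22577).
From m ≡ 19305 (mod 22577) write m = 19305 + 22577t. Substituting into m ≡ 11 (mod 47) gives 22577t ≡ 23 (mod 47), and since 17⁻¹ ≡ 36 (mod 47), t ≡ 29. Hence m ≡ 19305 + 22577·29 = 674038 (mod 1061119).
From m ≡ 674038 (mod 1061119) write m = 674038 + 1061119t. Substituting into m ≡ 72 (mod 157) gives 1061119t ≡ 35 (mod 157), and since 113⁻¹ ≡ 132 (mod 157), t ≡ 67. Hence m ≡ 674038 + 1061119·67 = 71769011 (mod 166595683).
From m ≡ 71769011 (mod 166595683) write m = 71769011 + 166595683t. Substituting into m ≡ 90 (mod 103) gives 166595683t ≡ 37 (mod 103), and since 84⁻¹ ≡ 65 (mod 103), t ≡ 36. Hence m ≡ 71769011 + 166595683·36 = 6069213599 (mod 17159355349).

6069213599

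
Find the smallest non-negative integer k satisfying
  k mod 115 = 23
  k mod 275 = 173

gcd(115, 275) = 5 and 5 | (173 − 23), so the pair is consistent; merging gives k ≡ 3473 (mod 6325), where 6325 = lcm(115, 275).
The solution is unique modulo lcm(115, 275) = 6325.

3473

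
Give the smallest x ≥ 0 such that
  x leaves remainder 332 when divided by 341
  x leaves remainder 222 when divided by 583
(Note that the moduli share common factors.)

gcd(341, 583) = 11 and 11 | (222 − 332), so the pair is consistent; merging gives x ≡ 13631 (mod 18073), where 18073 = lcm(341, 583).
The solution is unique modulo lcm(341, 583) = 18073.

13631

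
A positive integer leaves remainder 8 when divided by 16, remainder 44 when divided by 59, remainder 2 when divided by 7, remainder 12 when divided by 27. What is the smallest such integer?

Combine the congruences pairwise.
From n ≡ 8 (mod 16) write n = 8 + 16t. Substituting into n ≡ 44 (mod 59) gives 16t ≡ 36 (mod 59), and since 16⁻¹ ≡ 48 (mod 59), t ≡ 17. Hence n ≡ 8 + 16·17 = 280 (mod 944).
From n ≡ 280 (mod 944) write n = 280 + 944t. Substituting into n ≡ 2 (mod 7) gives 944t ≡ 2 (mod 7), and since 6⁻¹ ≡ 6 (mod 7), t ≡ 5. Hence n ≡ 280 + 944·5 = 5000 (mod 6608).
From n ≡ 5000 (mod 6608) write n = 5000 + 6608t. Substituting into n ≡ 12 (mod 27) gives 6608t ≡ 7 (mod 27), and since 20⁻¹ ≡ 23 (mod 27), t ≡ 26. Hence n ≡ 5000 + 6608·26 = 176808 (mod 178416).

176808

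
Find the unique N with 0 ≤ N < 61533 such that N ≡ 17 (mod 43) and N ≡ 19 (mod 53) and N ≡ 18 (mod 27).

60174

The moduli are pairwise coprime; M = 43·53·27 = 61533.
M/43 = 1431; 1431 ≡ 12 (mod 43); 12·18 ≡ 1, so inverse 18.
M/53 = 1161; 1161 ≡ 48 (mod 53); 48·21 ≡ 1, so inverse 21.
M/27 = 2279; 2279 ≡ 11 (mod 27); 11·5 ≡ 1, so inverse 5.
N ≡ 17·1431·18 + 19·1161·21 + 18·2279·5 = 1106235.
1106235 mod 61533 = 60174.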